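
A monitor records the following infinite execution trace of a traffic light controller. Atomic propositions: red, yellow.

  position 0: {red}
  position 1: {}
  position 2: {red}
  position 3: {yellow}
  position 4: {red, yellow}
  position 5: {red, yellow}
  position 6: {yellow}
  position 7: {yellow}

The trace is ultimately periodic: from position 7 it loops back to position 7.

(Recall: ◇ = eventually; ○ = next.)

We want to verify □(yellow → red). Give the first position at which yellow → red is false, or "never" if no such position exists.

3

Check yellow → red at each position in order: 0 ✓, 1 ✓, 2 ✓.
At position 3 the labels are {yellow}, so yellow → red is false there. This is the first violation.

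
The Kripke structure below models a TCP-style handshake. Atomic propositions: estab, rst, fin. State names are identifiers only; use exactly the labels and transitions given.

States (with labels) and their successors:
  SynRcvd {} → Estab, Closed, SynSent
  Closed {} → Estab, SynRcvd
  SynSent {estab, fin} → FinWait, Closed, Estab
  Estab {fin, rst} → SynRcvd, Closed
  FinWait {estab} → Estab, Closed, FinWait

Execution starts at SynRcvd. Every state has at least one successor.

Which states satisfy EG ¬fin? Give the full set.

States satisfying ¬fin: {SynRcvd, Closed, FinWait}.
States satisfying EG ¬fin: {SynRcvd, Closed, FinWait}.

{SynRcvd, Closed, FinWait}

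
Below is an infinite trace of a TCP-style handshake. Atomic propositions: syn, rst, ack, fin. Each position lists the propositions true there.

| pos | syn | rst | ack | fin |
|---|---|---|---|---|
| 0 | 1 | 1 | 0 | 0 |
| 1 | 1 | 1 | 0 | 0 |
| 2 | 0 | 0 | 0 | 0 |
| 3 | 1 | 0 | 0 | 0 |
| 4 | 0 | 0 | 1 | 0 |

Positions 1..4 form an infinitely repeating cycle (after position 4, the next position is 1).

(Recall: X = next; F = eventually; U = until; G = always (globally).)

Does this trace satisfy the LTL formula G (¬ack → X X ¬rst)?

¬ack → X X ¬rst must hold at every position from 0 onward. It fails at position 3, so G (¬ack → X X ¬rst) is false.
Positions where ¬ack holds: 0, 1, 2, 3.
Check X X ¬rst at each: 0→ok, 1→ok, 2→ok, 3→fails.

Does not hold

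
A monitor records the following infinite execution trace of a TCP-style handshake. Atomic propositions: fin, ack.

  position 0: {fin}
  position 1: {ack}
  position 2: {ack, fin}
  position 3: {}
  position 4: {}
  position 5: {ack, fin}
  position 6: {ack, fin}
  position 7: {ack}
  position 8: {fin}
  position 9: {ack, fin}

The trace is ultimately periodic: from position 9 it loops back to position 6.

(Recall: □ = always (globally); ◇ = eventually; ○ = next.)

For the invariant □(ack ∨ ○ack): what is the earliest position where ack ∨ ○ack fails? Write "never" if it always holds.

Check ack ∨ ○ack at each position in order: 0 ✓, 1 ✓, 2 ✓.
At position 3 the labels are {} and the next position 4 has {}, so ack ∨ ○ack is false there. This is the first violation.

3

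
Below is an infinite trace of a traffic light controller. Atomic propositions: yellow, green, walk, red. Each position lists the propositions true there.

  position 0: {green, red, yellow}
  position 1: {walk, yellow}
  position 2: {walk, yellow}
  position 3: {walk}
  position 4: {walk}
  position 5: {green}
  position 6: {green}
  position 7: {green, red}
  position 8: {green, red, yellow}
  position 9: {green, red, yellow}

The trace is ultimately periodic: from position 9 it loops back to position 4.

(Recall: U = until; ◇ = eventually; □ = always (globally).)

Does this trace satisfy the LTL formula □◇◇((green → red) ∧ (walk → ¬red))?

◇◇((green → red) ∧ (walk → ¬red)) holds at every position 0..9, and those are all positions ever visited, so □◇◇((green → red) ∧ (walk → ¬red)) holds.

Holds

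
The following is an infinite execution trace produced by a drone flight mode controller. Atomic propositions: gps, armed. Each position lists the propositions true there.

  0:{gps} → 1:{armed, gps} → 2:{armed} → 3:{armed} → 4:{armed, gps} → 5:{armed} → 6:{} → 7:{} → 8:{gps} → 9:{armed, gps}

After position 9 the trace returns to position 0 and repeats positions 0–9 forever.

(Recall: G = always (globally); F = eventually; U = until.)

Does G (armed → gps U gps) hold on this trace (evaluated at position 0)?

Violated

armed → gps U gps must hold at every position from 0 onward. It fails at position 2, so G (armed → gps U gps) is false.
Positions where armed holds: 1, 2, 3, 4, 5, 9.
Check gps U gps at each: 1→ok, 2→fails, 3→fails, 4→ok, 5→fails, 9→ok.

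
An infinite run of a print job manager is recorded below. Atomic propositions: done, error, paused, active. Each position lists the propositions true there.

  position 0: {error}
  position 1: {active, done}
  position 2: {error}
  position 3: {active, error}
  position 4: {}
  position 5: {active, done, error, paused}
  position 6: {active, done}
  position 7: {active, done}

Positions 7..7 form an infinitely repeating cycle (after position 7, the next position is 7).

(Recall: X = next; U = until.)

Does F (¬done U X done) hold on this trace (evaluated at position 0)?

¬done U X done holds at position 0, which is reachable from 0, so F (¬done U X done) holds.

Satisfied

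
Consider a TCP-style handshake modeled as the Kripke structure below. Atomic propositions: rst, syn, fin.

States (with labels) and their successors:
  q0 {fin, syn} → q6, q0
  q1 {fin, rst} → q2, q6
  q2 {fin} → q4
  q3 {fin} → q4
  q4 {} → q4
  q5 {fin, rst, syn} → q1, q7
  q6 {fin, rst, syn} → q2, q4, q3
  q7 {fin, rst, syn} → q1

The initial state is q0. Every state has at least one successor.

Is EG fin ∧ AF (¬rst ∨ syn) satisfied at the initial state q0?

Yes

States satisfying fin: {q0, q1, q2, q3, q5, q6, q7}.
States satisfying EG fin: {q0}.
States satisfying ¬rst ∨ syn: {q0, q2, q3, q4, q5, q6, q7}.
States satisfying AF (¬rst ∨ syn): {q0, q1, q2, q3, q4, q5, q6, q7}.
States satisfying EG fin ∧ AF (¬rst ∨ syn): {q0}.
q0 ∈ Sat(EG fin ∧ AF (¬rst ∨ syn)).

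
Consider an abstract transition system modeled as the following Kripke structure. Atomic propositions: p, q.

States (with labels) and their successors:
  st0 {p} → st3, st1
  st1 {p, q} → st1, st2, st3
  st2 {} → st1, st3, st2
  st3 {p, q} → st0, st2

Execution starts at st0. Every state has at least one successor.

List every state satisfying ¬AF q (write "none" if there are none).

States satisfying q: {st1, st3}.
States satisfying AF q: {st0, st1, st3}.
States satisfying ¬AF q: {st2}.

{st2}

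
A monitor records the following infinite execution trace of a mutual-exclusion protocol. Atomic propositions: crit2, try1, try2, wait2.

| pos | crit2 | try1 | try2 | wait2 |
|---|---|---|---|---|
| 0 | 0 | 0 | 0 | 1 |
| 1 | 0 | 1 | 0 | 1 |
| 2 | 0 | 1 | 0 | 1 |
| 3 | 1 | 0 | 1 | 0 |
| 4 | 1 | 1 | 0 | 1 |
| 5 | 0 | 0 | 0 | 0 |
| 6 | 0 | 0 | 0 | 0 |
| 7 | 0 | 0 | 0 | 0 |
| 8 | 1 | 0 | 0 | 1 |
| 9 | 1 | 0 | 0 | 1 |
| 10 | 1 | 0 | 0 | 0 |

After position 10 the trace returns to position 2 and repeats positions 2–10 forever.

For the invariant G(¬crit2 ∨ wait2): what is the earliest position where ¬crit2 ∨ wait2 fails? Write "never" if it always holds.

3

Check ¬crit2 ∨ wait2 at each position in order: 0 ✓, 1 ✓, 2 ✓.
At position 3 the labels are {crit2, try2}, so ¬crit2 ∨ wait2 is false there. This is the first violation.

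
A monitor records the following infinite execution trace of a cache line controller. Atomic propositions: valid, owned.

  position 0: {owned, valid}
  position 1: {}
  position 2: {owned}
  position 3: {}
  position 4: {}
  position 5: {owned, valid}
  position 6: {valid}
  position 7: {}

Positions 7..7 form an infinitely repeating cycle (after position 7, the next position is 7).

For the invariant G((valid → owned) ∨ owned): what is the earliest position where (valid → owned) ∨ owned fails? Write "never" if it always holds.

6

Check (valid → owned) ∨ owned at each position in order: 0 ✓, 1 ✓, 2 ✓, 3 ✓, 4 ✓, 5 ✓.
At position 6 the labels are {valid}, so (valid → owned) ∨ owned is false there. This is the first violation.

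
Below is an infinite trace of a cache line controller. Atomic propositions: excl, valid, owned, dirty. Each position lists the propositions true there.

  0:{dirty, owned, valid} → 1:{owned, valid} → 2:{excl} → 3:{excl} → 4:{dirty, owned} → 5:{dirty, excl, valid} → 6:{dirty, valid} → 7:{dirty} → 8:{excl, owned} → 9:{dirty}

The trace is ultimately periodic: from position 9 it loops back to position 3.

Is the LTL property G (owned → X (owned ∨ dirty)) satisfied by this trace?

owned → X (owned ∨ dirty) must hold at every position from 0 onward. It fails at position 1, so G (owned → X (owned ∨ dirty)) is false.
Positions where owned holds: 0, 1, 4, 8.
Check X (owned ∨ dirty) at each: 0→ok, 1→fails, 4→ok, 8→ok.

Does not hold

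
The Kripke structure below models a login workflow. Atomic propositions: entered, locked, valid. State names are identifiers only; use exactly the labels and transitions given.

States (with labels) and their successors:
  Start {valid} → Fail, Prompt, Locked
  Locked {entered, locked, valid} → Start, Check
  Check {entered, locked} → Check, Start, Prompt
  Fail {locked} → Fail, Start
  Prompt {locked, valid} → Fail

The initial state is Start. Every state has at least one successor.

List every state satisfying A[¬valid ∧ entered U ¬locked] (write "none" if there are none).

{Start}

States satisfying ¬valid ∧ entered: {Check}.
States satisfying ¬locked: {Start}.
States satisfying A[¬valid ∧ entered U ¬locked]: {Start}.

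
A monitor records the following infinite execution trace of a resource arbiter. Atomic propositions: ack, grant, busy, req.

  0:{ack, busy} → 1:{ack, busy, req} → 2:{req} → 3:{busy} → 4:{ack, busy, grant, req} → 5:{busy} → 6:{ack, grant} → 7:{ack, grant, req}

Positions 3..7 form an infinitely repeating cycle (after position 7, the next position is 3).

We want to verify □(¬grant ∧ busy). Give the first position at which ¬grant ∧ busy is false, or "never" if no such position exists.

2

Check ¬grant ∧ busy at each position in order: 0 ✓, 1 ✓.
At position 2 the labels are {req}, so ¬grant ∧ busy is false there. This is the first violation.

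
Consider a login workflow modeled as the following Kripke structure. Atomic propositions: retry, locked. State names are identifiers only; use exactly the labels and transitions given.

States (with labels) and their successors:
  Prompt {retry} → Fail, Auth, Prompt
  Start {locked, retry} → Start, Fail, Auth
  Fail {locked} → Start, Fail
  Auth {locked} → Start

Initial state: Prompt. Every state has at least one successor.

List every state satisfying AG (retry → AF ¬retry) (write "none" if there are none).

States satisfying retry → AF ¬retry: {Fail, Auth}.
States satisfying AG (retry → AF ¬retry): ∅.

none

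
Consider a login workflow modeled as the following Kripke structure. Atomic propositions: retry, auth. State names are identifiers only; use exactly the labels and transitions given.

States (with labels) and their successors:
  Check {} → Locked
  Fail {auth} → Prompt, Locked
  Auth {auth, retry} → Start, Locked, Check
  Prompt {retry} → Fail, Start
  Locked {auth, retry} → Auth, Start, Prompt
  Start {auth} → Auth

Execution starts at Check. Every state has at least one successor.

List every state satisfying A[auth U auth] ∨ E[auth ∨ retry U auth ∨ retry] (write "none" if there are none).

{Fail, Auth, Prompt, Locked, Start}

States satisfying auth: {Fail, Auth, Locked, Start}.
States satisfying A[auth U auth]: {Fail, Auth, Locked, Start}.
States satisfying auth ∨ retry: {Fail, Auth, Prompt, Locked, Start}.
States satisfying E[auth ∨ retry U auth ∨ retry]: {Fail, Auth, Prompt, Locked, Start}.
States satisfying A[auth U auth] ∨ E[auth ∨ retry U auth ∨ retry]: {Fail, Auth, Prompt, Locked, Start}.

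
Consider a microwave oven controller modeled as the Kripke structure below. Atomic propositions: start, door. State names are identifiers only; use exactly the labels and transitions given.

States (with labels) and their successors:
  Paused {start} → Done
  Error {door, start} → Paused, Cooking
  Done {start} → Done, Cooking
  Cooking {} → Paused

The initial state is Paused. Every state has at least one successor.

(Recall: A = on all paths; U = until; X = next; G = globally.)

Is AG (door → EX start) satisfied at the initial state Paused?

States satisfying door → EX start: {Paused, Error, Done, Cooking}.
States satisfying AG (door → EX start): {Paused, Error, Done, Cooking}.
Every state reachable from Paused satisfies door → EX start.
Paused ∈ Sat(AG (door → EX start)).

Holds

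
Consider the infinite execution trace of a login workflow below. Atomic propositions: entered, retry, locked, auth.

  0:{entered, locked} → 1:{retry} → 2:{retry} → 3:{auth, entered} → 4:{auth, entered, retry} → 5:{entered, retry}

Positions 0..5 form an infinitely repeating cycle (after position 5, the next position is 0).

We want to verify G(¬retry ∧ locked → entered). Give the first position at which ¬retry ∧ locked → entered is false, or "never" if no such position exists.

¬retry ∧ locked → entered holds at every position 0..5, and those are all the positions the trace ever visits, so the invariant G(¬retry ∧ locked → entered) is never violated.

never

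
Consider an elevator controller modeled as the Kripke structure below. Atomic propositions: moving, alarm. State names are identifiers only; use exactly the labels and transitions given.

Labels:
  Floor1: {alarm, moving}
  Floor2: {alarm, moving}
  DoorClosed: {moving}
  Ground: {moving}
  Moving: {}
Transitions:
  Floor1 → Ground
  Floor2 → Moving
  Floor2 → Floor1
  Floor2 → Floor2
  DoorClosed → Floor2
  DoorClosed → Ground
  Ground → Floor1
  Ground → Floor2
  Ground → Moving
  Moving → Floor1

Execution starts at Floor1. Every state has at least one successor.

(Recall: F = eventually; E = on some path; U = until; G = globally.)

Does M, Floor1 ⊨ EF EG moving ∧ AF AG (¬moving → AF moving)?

Satisfied

States satisfying EG moving: {Floor1, Floor2, DoorClosed, Ground}.
States satisfying EF EG moving: {Floor1, Floor2, DoorClosed, Ground, Moving}.
States satisfying AG (¬moving → AF moving): {Floor1, Floor2, DoorClosed, Ground, Moving}.
States satisfying AF AG (¬moving → AF moving): {Floor1, Floor2, DoorClosed, Ground, Moving}.
States satisfying EF EG moving ∧ AF AG (¬moving → AF moving): {Floor1, Floor2, DoorClosed, Ground, Moving}.
Floor1 ∈ Sat(EF EG moving ∧ AF AG (¬moving → AF moving)).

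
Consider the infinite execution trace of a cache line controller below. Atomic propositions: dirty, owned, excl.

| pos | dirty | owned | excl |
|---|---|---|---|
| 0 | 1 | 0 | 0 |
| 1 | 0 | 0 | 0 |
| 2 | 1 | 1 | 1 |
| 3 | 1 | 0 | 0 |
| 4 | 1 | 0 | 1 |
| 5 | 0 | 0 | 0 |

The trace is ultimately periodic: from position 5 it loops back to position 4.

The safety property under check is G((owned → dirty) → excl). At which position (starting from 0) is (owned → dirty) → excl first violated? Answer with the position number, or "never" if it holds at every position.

At position 0 the labels are {dirty}, so (owned → dirty) → excl is false there. This is the first violation.

0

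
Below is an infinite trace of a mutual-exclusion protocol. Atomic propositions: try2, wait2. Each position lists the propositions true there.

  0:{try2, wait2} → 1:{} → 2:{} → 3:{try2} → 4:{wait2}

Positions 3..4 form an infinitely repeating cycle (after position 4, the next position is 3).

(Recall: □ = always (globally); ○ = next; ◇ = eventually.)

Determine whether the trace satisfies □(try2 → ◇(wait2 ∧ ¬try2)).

Holds

try2 → ◇(wait2 ∧ ¬try2) holds at every position 0..4, and those are all positions ever visited, so □(try2 → ◇(wait2 ∧ ¬try2)) holds.
Positions where try2 holds: 0, 3.
Check ◇(wait2 ∧ ¬try2) at each: 0→ok, 3→ok.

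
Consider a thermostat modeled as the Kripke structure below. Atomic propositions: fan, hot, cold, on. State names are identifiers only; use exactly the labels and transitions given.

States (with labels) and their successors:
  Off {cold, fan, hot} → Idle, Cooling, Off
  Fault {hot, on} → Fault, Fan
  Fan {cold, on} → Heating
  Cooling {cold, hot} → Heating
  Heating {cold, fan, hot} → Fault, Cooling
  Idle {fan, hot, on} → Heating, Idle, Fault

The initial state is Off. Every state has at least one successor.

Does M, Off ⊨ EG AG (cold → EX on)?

Violated

States satisfying AG (cold → EX on): ∅.
States satisfying EG AG (cold → EX on): ∅.
No suitable path/successor from Off witnesses the formula.
Off ∉ Sat(EG AG (cold → EX on)).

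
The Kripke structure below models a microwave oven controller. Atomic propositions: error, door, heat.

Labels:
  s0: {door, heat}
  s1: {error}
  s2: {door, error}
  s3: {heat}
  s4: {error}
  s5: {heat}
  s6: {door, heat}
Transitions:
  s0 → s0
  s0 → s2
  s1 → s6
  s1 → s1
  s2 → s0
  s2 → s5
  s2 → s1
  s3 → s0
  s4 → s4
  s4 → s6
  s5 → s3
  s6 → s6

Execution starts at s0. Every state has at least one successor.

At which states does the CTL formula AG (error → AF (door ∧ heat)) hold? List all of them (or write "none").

{s6}

States satisfying error → AF (door ∧ heat): {s0, s3, s5, s6}.
States satisfying AG (error → AF (door ∧ heat)): {s6}.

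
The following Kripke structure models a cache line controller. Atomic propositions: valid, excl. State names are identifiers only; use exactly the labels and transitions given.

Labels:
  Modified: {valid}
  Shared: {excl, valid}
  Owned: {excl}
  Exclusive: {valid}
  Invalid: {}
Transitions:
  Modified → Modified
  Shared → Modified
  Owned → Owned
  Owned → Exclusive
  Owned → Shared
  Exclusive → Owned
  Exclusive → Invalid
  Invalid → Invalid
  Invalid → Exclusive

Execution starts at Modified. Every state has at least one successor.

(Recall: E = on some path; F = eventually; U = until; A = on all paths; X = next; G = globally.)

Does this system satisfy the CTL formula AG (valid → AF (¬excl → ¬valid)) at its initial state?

Does not hold

States satisfying valid → AF (¬excl → ¬valid): {Shared, Owned, Exclusive, Invalid}.
States satisfying AG (valid → AF (¬excl → ¬valid)): ∅.
Modified is reachable from Modified and violates valid → AF (¬excl → ¬valid), so AG fails at Modified.
Modified ∉ Sat(AG (valid → AF (¬excl → ¬valid))).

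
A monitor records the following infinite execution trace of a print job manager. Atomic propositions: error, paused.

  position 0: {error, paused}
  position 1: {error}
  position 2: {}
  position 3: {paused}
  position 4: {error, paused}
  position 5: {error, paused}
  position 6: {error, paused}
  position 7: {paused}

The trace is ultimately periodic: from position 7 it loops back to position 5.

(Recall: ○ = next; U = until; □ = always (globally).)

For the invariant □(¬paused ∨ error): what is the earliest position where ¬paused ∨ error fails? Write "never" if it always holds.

3

Check ¬paused ∨ error at each position in order: 0 ✓, 1 ✓, 2 ✓.
At position 3 the labels are {paused}, so ¬paused ∨ error is false there. This is the first violation.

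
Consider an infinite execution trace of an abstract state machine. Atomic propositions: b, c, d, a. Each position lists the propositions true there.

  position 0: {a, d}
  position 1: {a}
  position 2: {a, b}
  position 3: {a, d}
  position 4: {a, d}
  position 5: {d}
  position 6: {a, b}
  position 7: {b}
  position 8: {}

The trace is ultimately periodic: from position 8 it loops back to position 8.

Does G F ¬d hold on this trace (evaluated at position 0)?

Holds

F ¬d holds at every position 0..8, and those are all positions ever visited, so G F ¬d holds.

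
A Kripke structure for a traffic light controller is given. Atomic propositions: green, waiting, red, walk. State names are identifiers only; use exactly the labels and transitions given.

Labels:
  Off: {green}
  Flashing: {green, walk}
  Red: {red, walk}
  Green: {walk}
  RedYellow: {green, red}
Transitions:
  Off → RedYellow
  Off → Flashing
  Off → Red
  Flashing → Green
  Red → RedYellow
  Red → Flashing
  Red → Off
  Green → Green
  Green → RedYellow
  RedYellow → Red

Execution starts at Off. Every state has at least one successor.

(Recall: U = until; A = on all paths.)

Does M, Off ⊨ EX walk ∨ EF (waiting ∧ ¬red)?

States satisfying walk: {Flashing, Red, Green}.
States satisfying EX walk: {Off, Flashing, Red, Green, RedYellow}.
States satisfying waiting ∧ ¬red: ∅.
States satisfying EF (waiting ∧ ¬red): ∅.
States satisfying EX walk ∨ EF (waiting ∧ ¬red): {Off, Flashing, Red, Green, RedYellow}.
Off ∈ Sat(EX walk ∨ EF (waiting ∧ ¬red)).

Satisfied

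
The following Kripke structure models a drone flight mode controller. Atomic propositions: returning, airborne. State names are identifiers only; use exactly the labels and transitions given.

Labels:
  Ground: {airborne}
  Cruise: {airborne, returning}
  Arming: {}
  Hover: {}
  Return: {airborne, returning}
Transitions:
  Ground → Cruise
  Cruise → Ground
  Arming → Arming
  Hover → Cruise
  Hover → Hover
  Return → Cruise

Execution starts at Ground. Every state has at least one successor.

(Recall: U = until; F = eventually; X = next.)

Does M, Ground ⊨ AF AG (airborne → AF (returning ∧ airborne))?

States satisfying AG (airborne → AF (returning ∧ airborne)): {Ground, Cruise, Arming, Hover, Return}.
States satisfying AF AG (airborne → AF (returning ∧ airborne)): {Ground, Cruise, Arming, Hover, Return}.
Ground ∈ Sat(AF AG (airborne → AF (returning ∧ airborne))).

Yes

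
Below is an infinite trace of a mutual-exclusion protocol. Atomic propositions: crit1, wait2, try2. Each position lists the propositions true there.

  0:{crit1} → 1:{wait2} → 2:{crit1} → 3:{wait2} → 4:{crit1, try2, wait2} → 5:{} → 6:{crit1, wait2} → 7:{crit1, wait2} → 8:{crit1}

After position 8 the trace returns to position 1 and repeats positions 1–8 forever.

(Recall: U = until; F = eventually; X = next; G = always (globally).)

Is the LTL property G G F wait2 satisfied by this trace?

Holds

G F wait2 holds at every position 0..8, and those are all positions ever visited, so G G F wait2 holds.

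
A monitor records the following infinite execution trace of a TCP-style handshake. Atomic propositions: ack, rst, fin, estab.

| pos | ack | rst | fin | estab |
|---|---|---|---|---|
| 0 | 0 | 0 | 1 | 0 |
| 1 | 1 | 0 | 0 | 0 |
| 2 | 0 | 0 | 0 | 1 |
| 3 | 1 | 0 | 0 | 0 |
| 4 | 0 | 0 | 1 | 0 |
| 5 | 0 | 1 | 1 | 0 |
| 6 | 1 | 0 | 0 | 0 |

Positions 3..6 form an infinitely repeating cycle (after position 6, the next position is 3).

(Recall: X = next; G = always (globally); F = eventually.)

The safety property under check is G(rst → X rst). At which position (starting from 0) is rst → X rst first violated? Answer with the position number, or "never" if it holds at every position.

5

Check rst → X rst at each position in order: 0 ✓, 1 ✓, 2 ✓, 3 ✓, 4 ✓.
At position 5 the labels are {fin, rst} and the next position 6 has {ack}, so rst → X rst is false there. This is the first violation.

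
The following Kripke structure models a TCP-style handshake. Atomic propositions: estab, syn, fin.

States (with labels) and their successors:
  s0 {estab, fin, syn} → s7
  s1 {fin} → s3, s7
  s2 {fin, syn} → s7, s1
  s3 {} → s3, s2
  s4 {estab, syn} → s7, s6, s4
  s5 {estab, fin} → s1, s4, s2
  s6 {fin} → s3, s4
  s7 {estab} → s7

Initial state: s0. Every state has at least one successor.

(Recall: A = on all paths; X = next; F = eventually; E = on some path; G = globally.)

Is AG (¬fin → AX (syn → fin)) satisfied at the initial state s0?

States satisfying ¬fin → AX (syn → fin): {s0, s1, s2, s3, s5, s6, s7}.
States satisfying AG (¬fin → AX (syn → fin)): {s0, s1, s2, s3, s7}.
Every state reachable from s0 satisfies ¬fin → AX (syn → fin).
s0 ∈ Sat(AG (¬fin → AX (syn → fin))).

Yes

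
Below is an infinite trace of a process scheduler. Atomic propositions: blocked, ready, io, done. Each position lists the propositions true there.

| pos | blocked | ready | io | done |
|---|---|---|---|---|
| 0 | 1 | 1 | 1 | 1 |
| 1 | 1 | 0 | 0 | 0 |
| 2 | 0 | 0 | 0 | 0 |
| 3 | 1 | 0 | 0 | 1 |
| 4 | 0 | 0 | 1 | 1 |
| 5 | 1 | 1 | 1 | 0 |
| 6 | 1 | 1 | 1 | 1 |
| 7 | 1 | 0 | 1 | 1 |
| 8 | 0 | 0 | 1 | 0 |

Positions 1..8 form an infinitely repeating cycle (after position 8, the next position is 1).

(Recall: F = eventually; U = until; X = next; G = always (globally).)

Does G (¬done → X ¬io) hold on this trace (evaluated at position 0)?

Does not hold

¬done → X ¬io must hold at every position from 0 onward. It fails at position 5, so G (¬done → X ¬io) is false.
Positions where ¬done holds: 1, 2, 5, 8.
Check X ¬io at each: 1→ok, 2→ok, 5→fails, 8→ok.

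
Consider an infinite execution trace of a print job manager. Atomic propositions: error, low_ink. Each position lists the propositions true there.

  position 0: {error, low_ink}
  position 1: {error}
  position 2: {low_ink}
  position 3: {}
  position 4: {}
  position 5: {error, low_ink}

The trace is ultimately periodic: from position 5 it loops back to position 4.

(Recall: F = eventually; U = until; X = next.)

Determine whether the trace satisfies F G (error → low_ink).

G (error → low_ink) holds at position 2, which is reachable from 0, so F G (error → low_ink) holds.

Yes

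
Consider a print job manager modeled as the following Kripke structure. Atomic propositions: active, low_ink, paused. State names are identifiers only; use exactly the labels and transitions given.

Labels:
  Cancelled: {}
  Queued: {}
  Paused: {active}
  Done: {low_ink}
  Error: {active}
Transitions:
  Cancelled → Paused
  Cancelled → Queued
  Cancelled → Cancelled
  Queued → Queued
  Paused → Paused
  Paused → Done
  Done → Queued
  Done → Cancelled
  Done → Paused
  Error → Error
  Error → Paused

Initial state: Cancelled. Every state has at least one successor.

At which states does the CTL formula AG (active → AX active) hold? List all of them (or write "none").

{Queued}

States satisfying active → AX active: {Cancelled, Queued, Done, Error}.
States satisfying AG (active → AX active): {Queued}.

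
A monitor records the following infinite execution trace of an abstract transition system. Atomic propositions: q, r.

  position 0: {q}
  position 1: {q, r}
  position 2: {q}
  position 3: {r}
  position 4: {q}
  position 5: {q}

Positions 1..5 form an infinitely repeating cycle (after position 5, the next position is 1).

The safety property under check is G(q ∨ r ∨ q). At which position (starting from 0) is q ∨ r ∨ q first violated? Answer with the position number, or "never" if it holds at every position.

never

q ∨ r ∨ q holds at every position 0..5, and those are all the positions the trace ever visits, so the invariant G(q ∨ r ∨ q) is never violated.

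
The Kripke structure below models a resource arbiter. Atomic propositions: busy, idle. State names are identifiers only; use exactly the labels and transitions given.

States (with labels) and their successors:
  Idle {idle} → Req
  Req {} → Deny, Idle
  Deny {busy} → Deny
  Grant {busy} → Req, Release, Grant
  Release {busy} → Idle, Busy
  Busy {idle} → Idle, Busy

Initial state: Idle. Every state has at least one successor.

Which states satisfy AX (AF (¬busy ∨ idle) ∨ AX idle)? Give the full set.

States satisfying AF (¬busy ∨ idle) ∨ AX idle: {Idle, Req, Release, Busy}.
States satisfying AX (AF (¬busy ∨ idle) ∨ AX idle): {Idle, Release, Busy}.

{Idle, Release, Busy}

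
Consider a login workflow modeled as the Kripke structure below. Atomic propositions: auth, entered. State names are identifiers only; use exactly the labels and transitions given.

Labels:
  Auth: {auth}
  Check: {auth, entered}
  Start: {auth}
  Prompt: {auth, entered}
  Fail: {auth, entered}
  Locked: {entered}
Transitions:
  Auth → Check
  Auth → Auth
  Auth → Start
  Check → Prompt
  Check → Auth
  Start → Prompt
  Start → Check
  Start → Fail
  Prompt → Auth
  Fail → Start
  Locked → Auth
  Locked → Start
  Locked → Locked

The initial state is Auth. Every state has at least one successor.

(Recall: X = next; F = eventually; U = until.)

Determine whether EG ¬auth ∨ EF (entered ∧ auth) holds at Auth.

Holds

States satisfying ¬auth: {Locked}.
States satisfying EG ¬auth: {Locked}.
States satisfying entered ∧ auth: {Check, Prompt, Fail}.
States satisfying EF (entered ∧ auth): {Auth, Check, Start, Prompt, Fail, Locked}.
States satisfying EG ¬auth ∨ EF (entered ∧ auth): {Auth, Check, Start, Prompt, Fail, Locked}.
Auth ∈ Sat(EG ¬auth ∨ EF (entered ∧ auth)).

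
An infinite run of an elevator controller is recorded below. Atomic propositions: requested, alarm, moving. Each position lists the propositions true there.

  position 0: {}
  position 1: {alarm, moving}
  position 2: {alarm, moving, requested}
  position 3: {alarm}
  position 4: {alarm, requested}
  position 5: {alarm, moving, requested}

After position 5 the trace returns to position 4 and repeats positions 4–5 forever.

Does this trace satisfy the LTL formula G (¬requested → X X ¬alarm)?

¬requested → X X ¬alarm must hold at every position from 0 onward. It fails at position 0, so G (¬requested → X X ¬alarm) is false.
Positions where ¬requested holds: 0, 1, 3.
Check X X ¬alarm at each: 0→fails, 1→fails, 3→fails.

Does not hold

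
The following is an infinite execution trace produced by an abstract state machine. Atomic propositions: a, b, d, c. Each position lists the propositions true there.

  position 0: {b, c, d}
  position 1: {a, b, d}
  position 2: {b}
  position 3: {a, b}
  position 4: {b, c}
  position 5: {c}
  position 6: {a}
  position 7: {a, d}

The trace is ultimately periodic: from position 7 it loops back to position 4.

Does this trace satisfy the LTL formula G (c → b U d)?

c → b U d must hold at every position from 0 onward. It fails at position 4, so G (c → b U d) is false.
Positions where c holds: 0, 4, 5.
Check b U d at each: 0→ok, 4→fails, 5→fails.

Does not hold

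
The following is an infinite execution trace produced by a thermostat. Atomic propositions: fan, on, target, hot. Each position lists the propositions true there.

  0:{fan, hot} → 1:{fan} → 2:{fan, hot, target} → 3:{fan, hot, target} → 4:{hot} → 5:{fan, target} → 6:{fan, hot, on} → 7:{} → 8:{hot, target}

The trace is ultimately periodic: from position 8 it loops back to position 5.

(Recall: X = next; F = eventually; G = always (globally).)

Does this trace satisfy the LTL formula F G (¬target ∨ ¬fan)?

Violated

G (¬target ∨ ¬fan) is false at every position 0..8, so it never becomes true and F G (¬target ∨ ¬fan) fails.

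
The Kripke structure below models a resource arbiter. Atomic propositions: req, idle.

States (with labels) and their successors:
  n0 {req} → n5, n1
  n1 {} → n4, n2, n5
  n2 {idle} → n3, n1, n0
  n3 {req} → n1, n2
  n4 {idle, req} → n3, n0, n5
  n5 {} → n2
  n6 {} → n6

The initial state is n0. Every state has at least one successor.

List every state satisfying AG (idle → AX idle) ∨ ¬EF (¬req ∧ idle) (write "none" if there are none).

{n6}

States satisfying idle → AX idle: {n0, n1, n3, n5, n6}.
States satisfying AG (idle → AX idle): {n6}.
States satisfying ¬req ∧ idle: {n2}.
States satisfying EF (¬req ∧ idle): {n0, n1, n2, n3, n4, n5}.
States satisfying ¬EF (¬req ∧ idle): {n6}.
States satisfying AG (idle → AX idle) ∨ ¬EF (¬req ∧ idle): {n6}.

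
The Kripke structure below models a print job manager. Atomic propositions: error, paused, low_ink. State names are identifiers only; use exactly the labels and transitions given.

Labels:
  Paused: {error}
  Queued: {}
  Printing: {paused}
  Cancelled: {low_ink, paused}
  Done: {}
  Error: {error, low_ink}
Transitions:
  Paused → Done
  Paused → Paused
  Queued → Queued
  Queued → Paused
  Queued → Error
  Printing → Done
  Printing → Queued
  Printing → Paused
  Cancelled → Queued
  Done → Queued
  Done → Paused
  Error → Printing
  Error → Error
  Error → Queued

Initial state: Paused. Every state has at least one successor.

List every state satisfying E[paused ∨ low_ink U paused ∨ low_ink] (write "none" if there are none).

States satisfying paused ∨ low_ink: {Printing, Cancelled, Error}.
States satisfying E[paused ∨ low_ink U paused ∨ low_ink]: {Printing, Cancelled, Error}.

{Printing, Cancelled, Error}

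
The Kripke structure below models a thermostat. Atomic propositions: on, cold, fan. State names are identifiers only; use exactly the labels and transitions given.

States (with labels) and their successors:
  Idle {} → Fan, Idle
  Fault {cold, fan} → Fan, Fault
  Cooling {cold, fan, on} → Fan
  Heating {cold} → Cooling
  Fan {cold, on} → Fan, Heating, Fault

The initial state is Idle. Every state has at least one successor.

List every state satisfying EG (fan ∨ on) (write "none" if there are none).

{Fault, Cooling, Fan}

States satisfying fan ∨ on: {Fault, Cooling, Fan}.
States satisfying EG (fan ∨ on): {Fault, Cooling, Fan}.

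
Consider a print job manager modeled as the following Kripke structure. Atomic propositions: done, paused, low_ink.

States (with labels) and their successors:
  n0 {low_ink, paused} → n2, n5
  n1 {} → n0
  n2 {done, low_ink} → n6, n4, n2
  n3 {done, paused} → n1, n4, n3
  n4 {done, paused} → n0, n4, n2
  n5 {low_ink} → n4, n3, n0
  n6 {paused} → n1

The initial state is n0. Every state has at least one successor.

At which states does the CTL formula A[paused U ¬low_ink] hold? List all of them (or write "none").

States satisfying paused: {n0, n3, n4, n6}.
States satisfying ¬low_ink: {n1, n3, n4, n6}.
States satisfying A[paused U ¬low_ink]: {n1, n3, n4, n6}.

{n1, n3, n4, n6}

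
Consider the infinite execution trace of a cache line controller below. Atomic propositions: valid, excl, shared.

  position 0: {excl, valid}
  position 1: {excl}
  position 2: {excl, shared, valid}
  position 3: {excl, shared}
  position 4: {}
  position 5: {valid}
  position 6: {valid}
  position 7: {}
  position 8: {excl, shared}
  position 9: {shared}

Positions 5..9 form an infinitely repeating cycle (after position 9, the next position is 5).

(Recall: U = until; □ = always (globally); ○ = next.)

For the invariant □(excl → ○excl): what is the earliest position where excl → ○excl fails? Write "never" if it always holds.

3

Check excl → ○excl at each position in order: 0 ✓, 1 ✓, 2 ✓.
At position 3 the labels are {excl, shared} and the next position 4 has {}, so excl → ○excl is false there. This is the first violation.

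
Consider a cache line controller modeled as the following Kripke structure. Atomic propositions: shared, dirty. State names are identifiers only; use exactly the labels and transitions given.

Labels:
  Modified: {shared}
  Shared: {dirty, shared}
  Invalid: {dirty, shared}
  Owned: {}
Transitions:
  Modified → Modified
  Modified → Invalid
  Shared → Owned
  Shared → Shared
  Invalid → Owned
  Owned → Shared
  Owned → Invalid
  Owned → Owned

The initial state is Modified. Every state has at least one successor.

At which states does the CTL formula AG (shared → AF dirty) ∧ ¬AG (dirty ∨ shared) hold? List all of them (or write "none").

{Shared, Invalid, Owned}

States satisfying shared → AF dirty: {Shared, Invalid, Owned}.
States satisfying AG (shared → AF dirty): {Shared, Invalid, Owned}.
States satisfying dirty ∨ shared: {Modified, Shared, Invalid}.
States satisfying AG (dirty ∨ shared): ∅.
States satisfying ¬AG (dirty ∨ shared): {Modified, Shared, Invalid, Owned}.
States satisfying AG (shared → AF dirty) ∧ ¬AG (dirty ∨ shared): {Shared, Invalid, Owned}.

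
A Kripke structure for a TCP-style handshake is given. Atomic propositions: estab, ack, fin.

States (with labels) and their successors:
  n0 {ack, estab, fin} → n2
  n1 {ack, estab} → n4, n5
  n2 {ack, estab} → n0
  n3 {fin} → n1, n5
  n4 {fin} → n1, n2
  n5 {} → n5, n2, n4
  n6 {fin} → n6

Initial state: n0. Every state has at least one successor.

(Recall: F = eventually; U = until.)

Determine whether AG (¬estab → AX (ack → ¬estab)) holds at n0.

Holds

States satisfying ¬estab → AX (ack → ¬estab): {n0, n1, n2, n6}.
States satisfying AG (¬estab → AX (ack → ¬estab)): {n0, n2, n6}.
Every state reachable from n0 satisfies ¬estab → AX (ack → ¬estab).
n0 ∈ Sat(AG (¬estab → AX (ack → ¬estab))).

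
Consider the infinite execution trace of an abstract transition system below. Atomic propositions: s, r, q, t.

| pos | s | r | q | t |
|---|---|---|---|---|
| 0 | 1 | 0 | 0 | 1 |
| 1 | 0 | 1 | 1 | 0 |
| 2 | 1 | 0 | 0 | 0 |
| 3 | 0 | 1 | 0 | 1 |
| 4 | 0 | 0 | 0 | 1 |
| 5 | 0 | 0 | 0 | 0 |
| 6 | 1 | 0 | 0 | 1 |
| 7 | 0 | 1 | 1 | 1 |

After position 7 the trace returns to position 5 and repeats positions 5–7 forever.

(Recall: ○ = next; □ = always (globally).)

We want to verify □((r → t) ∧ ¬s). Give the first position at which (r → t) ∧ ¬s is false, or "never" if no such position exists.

At position 0 the labels are {s, t}, so (r → t) ∧ ¬s is false there. This is the first violation.

0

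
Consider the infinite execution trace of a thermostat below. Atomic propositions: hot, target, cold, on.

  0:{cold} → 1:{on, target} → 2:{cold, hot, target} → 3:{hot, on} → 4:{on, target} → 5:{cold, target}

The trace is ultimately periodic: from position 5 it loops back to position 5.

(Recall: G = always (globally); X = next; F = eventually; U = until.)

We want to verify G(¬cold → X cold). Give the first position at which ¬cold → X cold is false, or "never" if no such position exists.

Check ¬cold → X cold at each position in order: 0 ✓, 1 ✓, 2 ✓.
At position 3 the labels are {hot, on} and the next position 4 has {on, target}, so ¬cold → X cold is false there. This is the first violation.

3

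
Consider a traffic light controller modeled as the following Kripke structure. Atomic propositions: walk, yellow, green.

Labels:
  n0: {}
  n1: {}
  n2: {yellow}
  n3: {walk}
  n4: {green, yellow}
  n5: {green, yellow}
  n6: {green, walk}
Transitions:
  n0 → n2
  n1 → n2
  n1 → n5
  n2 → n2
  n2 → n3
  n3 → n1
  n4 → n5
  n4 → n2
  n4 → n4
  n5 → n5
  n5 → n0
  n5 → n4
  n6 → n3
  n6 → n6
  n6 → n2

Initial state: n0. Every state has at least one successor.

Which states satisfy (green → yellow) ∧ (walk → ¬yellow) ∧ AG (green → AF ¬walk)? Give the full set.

{n0, n1, n2, n3, n4, n5}

States satisfying green → yellow: {n0, n1, n2, n3, n4, n5}.
States satisfying ¬yellow: {n0, n1, n3, n6}.
States satisfying walk → ¬yellow: {n0, n1, n2, n3, n4, n5, n6}.
States satisfying (green → yellow) ∧ (walk → ¬yellow): {n0, n1, n2, n3, n4, n5}.
States satisfying green → AF ¬walk: {n0, n1, n2, n3, n4, n5}.
States satisfying AG (green → AF ¬walk): {n0, n1, n2, n3, n4, n5}.
States satisfying (green → yellow) ∧ (walk → ¬yellow) ∧ AG (green → AF ¬walk): {n0, n1, n2, n3, n4, n5}.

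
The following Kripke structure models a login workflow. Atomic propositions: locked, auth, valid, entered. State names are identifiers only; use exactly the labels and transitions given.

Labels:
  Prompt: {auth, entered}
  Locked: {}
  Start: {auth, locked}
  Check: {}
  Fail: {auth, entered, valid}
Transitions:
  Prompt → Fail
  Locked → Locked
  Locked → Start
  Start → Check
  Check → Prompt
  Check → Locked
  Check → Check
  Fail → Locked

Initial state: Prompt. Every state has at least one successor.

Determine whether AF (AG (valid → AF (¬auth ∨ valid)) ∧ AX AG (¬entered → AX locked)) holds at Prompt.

States satisfying AF (AG (valid → AF (¬auth ∨ valid)) ∧ AX AG (¬entered → AX locked)): ∅.
There is a path from Prompt along which AG (valid → AF (¬auth ∨ valid)) ∧ AX AG (¬entered → AX locked) never holds.
Prompt ∉ Sat(AF (AG (valid → AF (¬auth ∨ valid)) ∧ AX AG (¬entered → AX locked))).

Violated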